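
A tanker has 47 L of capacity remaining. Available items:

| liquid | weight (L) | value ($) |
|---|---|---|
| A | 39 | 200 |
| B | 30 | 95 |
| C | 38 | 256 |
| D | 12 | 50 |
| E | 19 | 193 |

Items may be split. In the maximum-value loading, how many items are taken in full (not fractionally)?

1

Order: E (193/19=10.16) > C (256/38=6.74) > A (200/39=5.13) > D (50/12=4.17) > B (95/30=3.17)
Fill: take E (19 @ 193) → take 28/38 of C → 188.63; 47/47 used.
1 item(s) taken whole; one partial (take 28/38 of C).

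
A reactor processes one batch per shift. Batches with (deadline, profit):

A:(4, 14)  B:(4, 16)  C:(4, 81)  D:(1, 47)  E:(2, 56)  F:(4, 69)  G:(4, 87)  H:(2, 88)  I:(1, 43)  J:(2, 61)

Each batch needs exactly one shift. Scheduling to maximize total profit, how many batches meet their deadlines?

4

Profit order: H=88 G=87 C=81 F=69 J=61 E=56 D=47 I=43 B=16 A=14
Assign: H→slot 2, G→slot 4, C→slot 3, F→slot 1, J skipped, E skipped, D skipped, I skipped, B skipped, A skipped.
Slots: [1:F] [2:H] [3:C] [4:G]
4 of 10 scheduled.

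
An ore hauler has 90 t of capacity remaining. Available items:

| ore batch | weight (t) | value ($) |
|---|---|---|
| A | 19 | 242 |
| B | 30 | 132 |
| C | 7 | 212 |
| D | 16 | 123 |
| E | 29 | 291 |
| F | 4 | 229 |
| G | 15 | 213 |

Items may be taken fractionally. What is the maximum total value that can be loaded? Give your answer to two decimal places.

1310.00

Sort by value per unit weight and fill in that order.
Ratios (sorted): F 57.25, C 30.29, G 14.20, A 12.74, E 10.03, D 7.69, B 4.40
take F (4 @ 229); take C (7 @ 212); take G (15 @ 213); take A (19 @ 242); take E (29 @ 291); take D (16 @ 123). Capacity used 90/90.
Total value = 1310.00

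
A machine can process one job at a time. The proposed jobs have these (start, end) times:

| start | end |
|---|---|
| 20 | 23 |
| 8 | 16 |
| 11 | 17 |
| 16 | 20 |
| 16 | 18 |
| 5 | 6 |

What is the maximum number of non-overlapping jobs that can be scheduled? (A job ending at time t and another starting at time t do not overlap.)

4

Greedy by earliest finish: after sorting by end time, pick each interval compatible with the last pick.
Sorted by end: (5,6)  (8,16)  (11,17)  (16,18)  (16,20)  (20,23)
take (5,6); take (8,16); skip (11,17); take (16,18); take (20,23).
Selected 4 jobs.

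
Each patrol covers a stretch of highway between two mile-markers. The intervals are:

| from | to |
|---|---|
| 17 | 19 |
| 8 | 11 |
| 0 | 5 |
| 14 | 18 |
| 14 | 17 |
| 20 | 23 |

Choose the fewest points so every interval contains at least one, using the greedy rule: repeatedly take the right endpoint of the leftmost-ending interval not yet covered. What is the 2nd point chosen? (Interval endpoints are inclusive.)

Process intervals by earliest right end; each time one isn't hit yet, stab at its right endpoint.
By right end: [0,5]  [8,11]  [14,17]  [14,18]  [17,19]  [20,23]
[0,5] uncovered → point at 5; [8,11] uncovered → point at 11; [14,17] uncovered → point at 17; [20,23] uncovered → point at 23.
Points: 5, 11, 17, 23 (4 total).

11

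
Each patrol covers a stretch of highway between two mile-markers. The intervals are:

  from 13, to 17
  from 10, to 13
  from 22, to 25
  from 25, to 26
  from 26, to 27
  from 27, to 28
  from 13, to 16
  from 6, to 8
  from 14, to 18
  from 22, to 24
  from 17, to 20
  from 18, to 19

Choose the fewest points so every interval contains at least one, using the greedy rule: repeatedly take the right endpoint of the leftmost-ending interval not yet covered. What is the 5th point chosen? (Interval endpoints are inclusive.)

Process intervals by earliest right end; each time one isn't hit yet, stab at its right endpoint.
Sorted: [6,8] [10,13] [13,16] [13,17] [14,18] [18,19] [17,20] [22,24] [22,25] [25,26] [26,27] [27,28]
{[6,8]} hit by 8; {[10,13],[13,16],[13,17]} hit by 13; {[14,18],[18,19],[17,20]} hit by 18; {[22,24],[22,25]} hit by 24; {[25,26],[26,27]} hit by 26; {[27,28]} hit by 28.
Points: 8, 13, 18, 24, 26, 28 (6 total).

26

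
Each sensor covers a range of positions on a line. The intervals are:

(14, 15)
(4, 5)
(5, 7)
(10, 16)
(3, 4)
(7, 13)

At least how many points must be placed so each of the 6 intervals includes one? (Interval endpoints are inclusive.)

3

Process intervals by earliest right end; each time one isn't hit yet, stab at its right endpoint.
By right end: [3,4]  [4,5]  [5,7]  [7,13]  [14,15]  [10,16]
[3,4] uncovered → point at 4; [5,7] uncovered → point at 7; [14,15] uncovered → point at 15.
Points: 4, 7, 15 (3 total).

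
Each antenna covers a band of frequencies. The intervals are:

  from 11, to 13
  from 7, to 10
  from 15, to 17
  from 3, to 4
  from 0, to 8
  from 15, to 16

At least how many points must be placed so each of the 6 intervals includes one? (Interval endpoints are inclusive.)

4

Sort by right endpoint; whenever an interval is uncovered, place a point at its right end.
Sorted: [3,4] [0,8] [7,10] [11,13] [15,16] [15,17]
{[3,4],[0,8]} hit by 4; {[7,10]} hit by 10; {[11,13]} hit by 13; {[15,16],[15,17]} hit by 16.
Points: 4, 10, 13, 16 (4 total).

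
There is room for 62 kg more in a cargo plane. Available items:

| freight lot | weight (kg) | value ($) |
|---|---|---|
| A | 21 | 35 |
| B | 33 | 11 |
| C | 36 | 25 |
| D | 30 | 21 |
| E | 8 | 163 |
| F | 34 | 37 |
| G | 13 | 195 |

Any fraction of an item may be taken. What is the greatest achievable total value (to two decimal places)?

Ratios (sorted): E 20.38, G 15.00, A 1.67, F 1.09, D 0.70, C 0.69, B 0.33
take E (8 @ 163); take G (13 @ 195); take A (21 @ 35); take 20/34 of F → 21.76. Capacity used 62/62.
Total value = 414.76

414.76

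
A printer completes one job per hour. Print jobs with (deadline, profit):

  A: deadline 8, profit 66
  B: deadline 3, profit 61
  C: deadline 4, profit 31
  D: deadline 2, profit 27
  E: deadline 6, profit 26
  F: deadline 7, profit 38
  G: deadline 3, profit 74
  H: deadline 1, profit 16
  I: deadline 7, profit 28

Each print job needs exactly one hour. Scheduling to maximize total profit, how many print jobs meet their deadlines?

Sort by profit descending; place each in the latest free slot ≤ its deadline.
Profit order: G=74 A=66 B=61 F=38 C=31 I=28 D=27 E=26 H=16
Assign: G→slot 3, A→slot 8, B→slot 2, F→slot 7, C→slot 4, I→slot 6, D→slot 1, E→slot 5, H skipped.
Slots: [1:D] [2:B] [3:G] [4:C] [5:E] [6:I] [7:F] [8:A]
8 of 9 scheduled.

8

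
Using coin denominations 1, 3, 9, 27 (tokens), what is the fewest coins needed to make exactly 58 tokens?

4

58 − 2×27→4 − 1×3→1 − 1×1→0
Total coins = 2 + 1 + 1 = 4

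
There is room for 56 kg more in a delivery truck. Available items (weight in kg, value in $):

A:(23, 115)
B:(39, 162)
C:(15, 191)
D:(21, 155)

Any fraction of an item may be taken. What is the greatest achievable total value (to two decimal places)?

446.00

Sort by value per unit weight and fill in that order.
Ratios (sorted): C 12.73, D 7.38, A 5.00, B 4.15
take C (15 @ 191); take D (21 @ 155); take 20/23 of A → 100.00. Capacity used 56/56.
Total value = 446.00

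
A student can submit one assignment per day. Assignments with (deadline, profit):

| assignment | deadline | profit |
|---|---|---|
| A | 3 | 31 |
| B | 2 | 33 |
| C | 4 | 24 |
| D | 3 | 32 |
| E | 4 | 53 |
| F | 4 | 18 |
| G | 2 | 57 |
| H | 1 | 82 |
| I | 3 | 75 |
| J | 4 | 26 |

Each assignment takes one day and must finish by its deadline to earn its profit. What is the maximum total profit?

Sort by profit descending; place each in the latest free slot ≤ its deadline.
By profit: H(d1,82), I(d3,75), G(d2,57), E(d4,53), B(d2,33), D(d3,32), A(d3,31), J(d4,26), C(d4,24), F(d4,18)
H→slot 1; I→slot 3; G→slot 2; E→slot 4; B skipped; D skipped; A skipped; J skipped; C skipped; F skipped.
Profit = 82 + 57 + 75 + 53 = 267

267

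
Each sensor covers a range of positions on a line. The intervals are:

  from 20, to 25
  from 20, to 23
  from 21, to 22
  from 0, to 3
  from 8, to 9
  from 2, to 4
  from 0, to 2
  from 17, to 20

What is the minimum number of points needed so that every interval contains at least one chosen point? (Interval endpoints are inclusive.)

Sorted: [0,2] [0,3] [2,4] [8,9] [17,20] [21,22] [20,23] [20,25]
{[0,2],[0,3],[2,4]} hit by 2; {[8,9]} hit by 9; {[17,20]} hit by 20; {[21,22],[20,23],[20,25]} hit by 22.
Points: 2, 9, 20, 22 (4 total).

4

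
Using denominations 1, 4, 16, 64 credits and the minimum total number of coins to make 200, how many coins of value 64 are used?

3

Use the largest denomination that fits, subtract, and repeat.
200 = 3×64 + 2×4
Count of 64: 3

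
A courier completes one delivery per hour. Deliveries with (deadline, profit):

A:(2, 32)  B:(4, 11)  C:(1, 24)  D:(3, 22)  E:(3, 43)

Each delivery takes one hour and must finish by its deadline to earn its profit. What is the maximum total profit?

110

Take jobs in profit order; each goes to the latest open slot no later than its deadline.
By profit: E(d3,43), A(d2,32), C(d1,24), D(d3,22), B(d4,11)
E→slot 3; A→slot 2; C→slot 1; D skipped; B→slot 4.
Profit = 24 + 32 + 43 + 11 = 110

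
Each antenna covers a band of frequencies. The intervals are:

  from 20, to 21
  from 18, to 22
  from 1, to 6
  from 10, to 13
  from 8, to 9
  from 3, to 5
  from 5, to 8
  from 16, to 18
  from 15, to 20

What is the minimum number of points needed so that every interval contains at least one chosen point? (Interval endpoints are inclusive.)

Sorted: [3,5] [1,6] [5,8] [8,9] [10,13] [16,18] [15,20] [20,21] [18,22]
{[3,5],[1,6],[5,8]} hit by 5; {[8,9]} hit by 9; {[10,13]} hit by 13; {[16,18],[15,20]} hit by 18; {[20,21],[18,22]} hit by 21.
Points: 5, 9, 13, 18, 21 (5 total).

5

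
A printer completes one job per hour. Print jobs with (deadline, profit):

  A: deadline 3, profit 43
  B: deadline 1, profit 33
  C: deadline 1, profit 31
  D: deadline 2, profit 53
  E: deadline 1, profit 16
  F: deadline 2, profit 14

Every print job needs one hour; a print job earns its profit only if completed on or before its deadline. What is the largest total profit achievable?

Profit order: D=53 A=43 B=33 C=31 E=16 F=14
Assign: D→slot 2, A→slot 3, B→slot 1, C skipped, E skipped, F skipped.
Slots: [1:B] [2:D] [3:A]
Profit = 33 + 53 + 43 = 129

129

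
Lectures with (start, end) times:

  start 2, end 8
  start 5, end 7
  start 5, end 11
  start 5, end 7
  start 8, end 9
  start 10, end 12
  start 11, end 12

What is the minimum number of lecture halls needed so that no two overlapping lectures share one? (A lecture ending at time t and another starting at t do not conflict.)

4

Count concurrent intervals with a sweep; the peak is the room count.
starts: [2, 5, 5, 5, 8, 10, 11]
ends:   [7, 7, 8, 9, 11, 12, 12]
s2→1 s5→2 s5→3 s5→4  — peak 4.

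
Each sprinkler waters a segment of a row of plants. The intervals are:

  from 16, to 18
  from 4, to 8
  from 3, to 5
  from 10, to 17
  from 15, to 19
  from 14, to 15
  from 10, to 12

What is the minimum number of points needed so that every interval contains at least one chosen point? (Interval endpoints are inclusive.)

4

By right end: [3,5]  [4,8]  [10,12]  [14,15]  [10,17]  [16,18]  [15,19]
[3,5] uncovered → point at 5; [10,12] uncovered → point at 12; [14,15] uncovered → point at 15; [16,18] uncovered → point at 18.
Points: 5, 12, 15, 18 (4 total).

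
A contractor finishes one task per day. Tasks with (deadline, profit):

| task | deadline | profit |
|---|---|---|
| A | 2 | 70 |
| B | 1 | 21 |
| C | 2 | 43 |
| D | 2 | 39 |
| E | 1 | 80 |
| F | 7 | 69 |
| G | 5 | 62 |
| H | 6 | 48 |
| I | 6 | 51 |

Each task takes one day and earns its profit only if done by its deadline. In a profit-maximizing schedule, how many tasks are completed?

6

Profit order: E=80 A=70 F=69 G=62 I=51 H=48 C=43 D=39 B=21
Assign: E→slot 1, A→slot 2, F→slot 7, G→slot 5, I→slot 6, H→slot 4, C skipped, D skipped, B skipped.
Slots: [1:E] [2:A] [4:H] [5:G] [6:I] [7:F]
6 of 9 scheduled.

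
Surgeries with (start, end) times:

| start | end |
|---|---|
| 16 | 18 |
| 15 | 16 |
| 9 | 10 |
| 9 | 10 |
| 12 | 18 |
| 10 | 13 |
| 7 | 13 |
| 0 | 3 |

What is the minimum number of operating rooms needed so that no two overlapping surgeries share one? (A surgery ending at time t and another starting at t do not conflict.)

3

The answer is the maximum number of intervals overlapping at any instant.
Events (time:±→running): 0:+→1 3:-→0 7:+→1 9:+→2 9:+→3 … peak 3.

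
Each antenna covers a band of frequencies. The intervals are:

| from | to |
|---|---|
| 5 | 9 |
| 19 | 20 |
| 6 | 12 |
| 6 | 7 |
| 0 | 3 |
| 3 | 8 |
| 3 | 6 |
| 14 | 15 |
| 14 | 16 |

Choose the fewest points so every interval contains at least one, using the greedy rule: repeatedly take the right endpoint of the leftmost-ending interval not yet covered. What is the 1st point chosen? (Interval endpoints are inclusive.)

3

By right end: [0,3]  [3,6]  [6,7]  [3,8]  [5,9]  [6,12]  [14,15]  [14,16]  [19,20]
[0,3] uncovered → point at 3; [6,7] uncovered → point at 7; [14,15] uncovered → point at 15; [19,20] uncovered → point at 20.
Points: 3, 7, 15, 20 (4 total).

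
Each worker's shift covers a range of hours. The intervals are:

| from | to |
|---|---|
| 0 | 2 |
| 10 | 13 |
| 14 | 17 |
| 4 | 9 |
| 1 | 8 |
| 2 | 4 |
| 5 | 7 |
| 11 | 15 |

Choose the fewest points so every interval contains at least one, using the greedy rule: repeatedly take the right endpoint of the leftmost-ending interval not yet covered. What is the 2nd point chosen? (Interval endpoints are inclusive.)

7

Sort by right endpoint; whenever an interval is uncovered, place a point at its right end.
Sorted: [0,2] [2,4] [5,7] [1,8] [4,9] [10,13] [11,15] [14,17]
{[0,2],[2,4]} hit by 2; {[5,7],[1,8],[4,9]} hit by 7; {[10,13],[11,15]} hit by 13; {[14,17]} hit by 17.
Points: 2, 7, 13, 17 (4 total).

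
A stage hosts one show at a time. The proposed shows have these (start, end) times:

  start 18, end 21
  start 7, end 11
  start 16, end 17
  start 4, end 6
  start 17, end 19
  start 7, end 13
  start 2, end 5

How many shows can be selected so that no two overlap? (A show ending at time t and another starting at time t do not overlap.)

4

Sorted by end: (2,5)  (4,6)  (7,11)  (7,13)  (16,17)  (17,19)  (18,21)
take (2,5); skip (4,6); take (7,11); take (16,17); take (17,19); skip (18,21).
Selected 4 shows.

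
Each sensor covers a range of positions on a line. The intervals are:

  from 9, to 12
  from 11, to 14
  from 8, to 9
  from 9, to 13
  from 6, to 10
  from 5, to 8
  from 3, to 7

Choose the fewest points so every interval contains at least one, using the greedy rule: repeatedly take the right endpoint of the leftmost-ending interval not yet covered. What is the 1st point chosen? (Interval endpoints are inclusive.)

Sort by right endpoint; whenever an interval is uncovered, place a point at its right end.
By right end: [3,7]  [5,8]  [8,9]  [6,10]  [9,12]  [9,13]  [11,14]
[3,7] uncovered → point at 7; [8,9] uncovered → point at 9; [11,14] uncovered → point at 14.
Points: 7, 9, 14 (3 total).

7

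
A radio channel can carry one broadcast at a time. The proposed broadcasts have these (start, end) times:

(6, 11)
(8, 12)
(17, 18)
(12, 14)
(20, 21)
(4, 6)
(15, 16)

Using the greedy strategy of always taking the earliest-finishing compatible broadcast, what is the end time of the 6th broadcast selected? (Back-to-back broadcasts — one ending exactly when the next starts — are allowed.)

21

Sorted by end: (4,6)  (6,11)  (8,12)  (12,14)  (15,16)  (17,18)  (20,21)
take (4,6); take (6,11); take (12,14); take (15,16); take (17,18); take (20,21).
Selected: (4,6) (6,11) (12,14) (15,16) (17,18) (20,21)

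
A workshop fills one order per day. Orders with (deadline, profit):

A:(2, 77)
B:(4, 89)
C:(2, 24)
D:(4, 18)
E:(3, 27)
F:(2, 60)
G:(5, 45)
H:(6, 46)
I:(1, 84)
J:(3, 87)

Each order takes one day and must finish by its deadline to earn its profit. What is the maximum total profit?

Take jobs in profit order; each goes to the latest open slot no later than its deadline.
By profit: B(d4,89), J(d3,87), I(d1,84), A(d2,77), F(d2,60), H(d6,46), G(d5,45), E(d3,27), C(d2,24), D(d4,18)
B→slot 4; J→slot 3; I→slot 1; A→slot 2; F skipped; H→slot 6; G→slot 5; E skipped; C skipped; D skipped.
Profit = 84 + 77 + 87 + 89 + 45 + 46 = 428

428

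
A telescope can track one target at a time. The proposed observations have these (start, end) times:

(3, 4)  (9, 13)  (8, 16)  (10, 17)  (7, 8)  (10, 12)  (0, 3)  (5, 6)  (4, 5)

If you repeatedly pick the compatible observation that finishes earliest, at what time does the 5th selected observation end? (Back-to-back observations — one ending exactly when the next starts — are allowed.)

Greedy by earliest finish: after sorting by end time, pick each interval compatible with the last pick.
By end time: (0,3), (3,4), (4,5), (5,6), (7,8), (10,12), (9,13), (8,16), (10,17).
Pick (0,3); next start ≥ 3 → (3,4); next start ≥ 4 → (4,5); next start ≥ 5 → (5,6); next start ≥ 6 → (7,8); next start ≥ 8 → (10,12).
Selected: (0,3) (3,4) (4,5) (5,6) (7,8) (10,12)

8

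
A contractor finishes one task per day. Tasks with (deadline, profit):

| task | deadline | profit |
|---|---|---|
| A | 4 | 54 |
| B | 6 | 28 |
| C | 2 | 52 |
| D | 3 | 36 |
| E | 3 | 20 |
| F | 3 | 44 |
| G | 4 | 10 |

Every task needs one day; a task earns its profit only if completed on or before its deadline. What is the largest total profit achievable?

By profit: A(d4,54), C(d2,52), F(d3,44), D(d3,36), B(d6,28), E(d3,20), G(d4,10)
A→slot 4; C→slot 2; F→slot 3; D→slot 1; B→slot 6; E skipped; G skipped.
Profit = 36 + 52 + 44 + 54 + 28 = 214

214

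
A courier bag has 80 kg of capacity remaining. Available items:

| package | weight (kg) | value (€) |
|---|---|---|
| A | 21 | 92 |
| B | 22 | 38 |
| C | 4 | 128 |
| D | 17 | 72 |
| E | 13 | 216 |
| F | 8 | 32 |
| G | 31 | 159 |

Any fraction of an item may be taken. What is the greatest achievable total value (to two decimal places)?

641.59

Order: C (128/4=32.00) > E (216/13=16.62) > G (159/31=5.13) > A (92/21=4.38) > D (72/17=4.24) > F (32/8=4.00) > B (38/22=1.73)
Fill: take C (4 @ 128) → take E (13 @ 216) → take G (31 @ 159) → take A (21 @ 92) → take 11/17 of D → 46.59; 80/80 used.
Total value = 641.59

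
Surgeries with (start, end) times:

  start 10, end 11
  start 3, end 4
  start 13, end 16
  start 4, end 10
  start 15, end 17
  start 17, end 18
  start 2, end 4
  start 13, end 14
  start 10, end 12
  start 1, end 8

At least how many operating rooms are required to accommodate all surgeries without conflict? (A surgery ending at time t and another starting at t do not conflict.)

Events (time:±→running): 1:+→1 2:+→2 3:+→3 … peak 3.

3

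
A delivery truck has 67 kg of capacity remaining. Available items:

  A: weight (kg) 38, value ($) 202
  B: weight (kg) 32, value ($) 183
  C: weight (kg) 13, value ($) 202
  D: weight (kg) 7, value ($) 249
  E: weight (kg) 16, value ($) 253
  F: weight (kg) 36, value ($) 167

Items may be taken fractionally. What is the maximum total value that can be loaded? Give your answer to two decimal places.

Ratios (sorted): D 35.57, E 15.81, C 15.54, B 5.72, A 5.32, F 4.64
take D (7 @ 249); take E (16 @ 253); take C (13 @ 202); take 31/32 of B → 177.28. Capacity used 67/67.
Total value = 881.28

881.28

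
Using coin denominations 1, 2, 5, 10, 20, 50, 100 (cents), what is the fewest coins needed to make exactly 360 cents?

Greedy: take as many of the largest coin as possible, then repeat with the remainder.
360 = 3×100 + 1×50 + 1×10
Total coins = 3 + 1 + 1 = 5

5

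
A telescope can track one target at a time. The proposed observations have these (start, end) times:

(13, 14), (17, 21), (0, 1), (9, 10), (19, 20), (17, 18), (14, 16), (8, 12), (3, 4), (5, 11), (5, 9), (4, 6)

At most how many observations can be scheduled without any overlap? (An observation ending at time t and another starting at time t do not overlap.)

8

Sort by end time and greedily take each interval whose start is ≥ the last chosen end.
Sorted by end: (0,1)  (3,4)  (4,6)  (5,9)  (9,10)  (5,11)  (8,12)  (13,14)  (14,16)  (17,18)  (19,20)  (17,21)
take (0,1); take (3,4); take (4,6); take (9,10); skip (5,11); take (13,14); take (14,16); take (17,18); take (19,20); skip (17,21).
Selected 8 observations.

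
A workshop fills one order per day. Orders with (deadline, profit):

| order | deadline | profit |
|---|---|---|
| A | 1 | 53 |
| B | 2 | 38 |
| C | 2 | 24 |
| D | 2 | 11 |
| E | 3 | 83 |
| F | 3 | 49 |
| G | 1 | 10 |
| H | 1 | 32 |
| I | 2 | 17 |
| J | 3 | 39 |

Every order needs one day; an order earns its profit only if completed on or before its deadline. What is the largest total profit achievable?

Profit order: E=83 A=53 F=49 J=39 B=38 H=32 C=24 I=17 D=11 G=10
Assign: E→slot 3, A→slot 1, F→slot 2, J skipped, B skipped, H skipped, C skipped, I skipped, D skipped, G skipped.
Slots: [1:A] [2:F] [3:E]
Profit = 53 + 49 + 83 = 185

185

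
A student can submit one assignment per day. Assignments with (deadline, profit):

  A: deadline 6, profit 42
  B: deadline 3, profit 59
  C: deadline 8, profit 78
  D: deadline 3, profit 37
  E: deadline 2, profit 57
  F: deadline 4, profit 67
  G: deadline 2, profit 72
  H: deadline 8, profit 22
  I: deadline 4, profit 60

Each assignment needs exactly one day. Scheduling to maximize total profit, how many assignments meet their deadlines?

By profit: C(d8,78), G(d2,72), F(d4,67), I(d4,60), B(d3,59), E(d2,57), A(d6,42), D(d3,37), H(d8,22)
C→slot 8; G→slot 2; F→slot 4; I→slot 3; B→slot 1; E skipped; A→slot 6; D skipped; H→slot 7.
7 of 9 scheduled.

7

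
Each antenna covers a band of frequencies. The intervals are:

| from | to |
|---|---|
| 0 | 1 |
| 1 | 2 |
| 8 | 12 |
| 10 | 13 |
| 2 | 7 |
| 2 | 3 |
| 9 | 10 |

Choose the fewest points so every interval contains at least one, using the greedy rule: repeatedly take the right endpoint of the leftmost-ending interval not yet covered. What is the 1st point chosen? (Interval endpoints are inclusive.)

Process intervals by earliest right end; each time one isn't hit yet, stab at its right endpoint.
Sorted: [0,1] [1,2] [2,3] [2,7] [9,10] [8,12] [10,13]
{[0,1],[1,2]} hit by 1; {[2,3],[2,7]} hit by 3; {[9,10],[8,12],[10,13]} hit by 10.
Points: 1, 3, 10 (3 total).

1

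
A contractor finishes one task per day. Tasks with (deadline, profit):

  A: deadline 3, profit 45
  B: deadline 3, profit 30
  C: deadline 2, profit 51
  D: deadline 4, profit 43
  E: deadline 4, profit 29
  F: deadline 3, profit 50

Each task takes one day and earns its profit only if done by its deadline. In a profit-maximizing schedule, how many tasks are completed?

4

Take jobs in profit order; each goes to the latest open slot no later than its deadline.
By profit: C(d2,51), F(d3,50), A(d3,45), D(d4,43), B(d3,30), E(d4,29)
C→slot 2; F→slot 3; A→slot 1; D→slot 4; B skipped; E skipped.
4 of 6 scheduled.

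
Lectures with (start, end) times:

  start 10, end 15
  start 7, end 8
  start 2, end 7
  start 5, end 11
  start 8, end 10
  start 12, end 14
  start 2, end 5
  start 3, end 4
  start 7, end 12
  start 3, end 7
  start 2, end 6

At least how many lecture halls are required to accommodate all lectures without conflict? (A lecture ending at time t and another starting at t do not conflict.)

Events (time:±→running): 2:+→1 2:+→2 2:+→3 3:+→4 3:+→5 … peak 5.

5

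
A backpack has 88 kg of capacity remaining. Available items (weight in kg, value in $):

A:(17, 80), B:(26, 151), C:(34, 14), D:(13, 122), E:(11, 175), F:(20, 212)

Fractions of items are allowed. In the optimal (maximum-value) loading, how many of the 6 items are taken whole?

5

Sort by value per unit weight and fill in that order.
Order: E (175/11=15.91) > F (212/20=10.60) > D (122/13=9.38) > B (151/26=5.81) > A (80/17=4.71) > C (14/34=0.41)
Fill: take E (11 @ 175) → take F (20 @ 212) → take D (13 @ 122) → take B (26 @ 151) → take A (17 @ 80) → take 1/34 of C → 0.41; 88/88 used.
5 item(s) taken whole; one partial (take 1/34 of C).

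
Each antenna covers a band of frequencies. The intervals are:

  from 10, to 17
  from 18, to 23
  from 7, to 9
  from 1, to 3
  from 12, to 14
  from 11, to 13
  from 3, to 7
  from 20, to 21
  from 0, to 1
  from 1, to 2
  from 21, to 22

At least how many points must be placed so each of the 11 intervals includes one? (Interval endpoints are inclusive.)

4

Sort by right endpoint; whenever an interval is uncovered, place a point at its right end.
By right end: [0,1]  [1,2]  [1,3]  [3,7]  [7,9]  [11,13]  [12,14]  [10,17]  [20,21]  [21,22]  [18,23]
[0,1] uncovered → point at 1; [3,7] uncovered → point at 7; [11,13] uncovered → point at 13; [20,21] uncovered → point at 21.
Points: 1, 7, 13, 21 (4 total).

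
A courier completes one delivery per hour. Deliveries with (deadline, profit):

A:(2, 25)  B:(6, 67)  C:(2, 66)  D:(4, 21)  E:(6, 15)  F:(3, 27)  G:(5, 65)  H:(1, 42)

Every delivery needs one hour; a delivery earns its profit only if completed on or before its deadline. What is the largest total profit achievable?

288

Sort by profit descending; place each in the latest free slot ≤ its deadline.
By profit: B(d6,67), C(d2,66), G(d5,65), H(d1,42), F(d3,27), A(d2,25), D(d4,21), E(d6,15)
B→slot 6; C→slot 2; G→slot 5; H→slot 1; F→slot 3; A skipped; D→slot 4; E skipped.
Profit = 42 + 66 + 27 + 21 + 65 + 67 = 288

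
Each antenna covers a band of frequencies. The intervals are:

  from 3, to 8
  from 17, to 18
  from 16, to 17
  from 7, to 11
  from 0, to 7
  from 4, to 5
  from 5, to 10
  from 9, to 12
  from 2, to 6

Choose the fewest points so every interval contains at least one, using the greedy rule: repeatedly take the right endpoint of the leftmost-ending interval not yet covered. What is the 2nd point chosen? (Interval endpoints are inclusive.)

11

Process intervals by earliest right end; each time one isn't hit yet, stab at its right endpoint.
Sorted: [4,5] [2,6] [0,7] [3,8] [5,10] [7,11] [9,12] [16,17] [17,18]
{[4,5],[2,6],[0,7],[3,8],[5,10]} hit by 5; {[7,11],[9,12]} hit by 11; {[16,17],[17,18]} hit by 17.
Points: 5, 11, 17 (3 total).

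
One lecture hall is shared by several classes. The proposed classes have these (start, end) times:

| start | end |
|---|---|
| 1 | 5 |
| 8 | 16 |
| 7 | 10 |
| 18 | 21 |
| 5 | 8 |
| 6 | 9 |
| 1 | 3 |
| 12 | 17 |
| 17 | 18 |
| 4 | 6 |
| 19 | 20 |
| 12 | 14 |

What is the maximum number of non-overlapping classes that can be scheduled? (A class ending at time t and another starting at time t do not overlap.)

6

Sort by end time and greedily take each interval whose start is ≥ the last chosen end.
By end time: (1,3), (1,5), (4,6), (5,8), (6,9), (7,10), (12,14), (8,16), (12,17), (17,18), (19,20), (18,21).
Pick (1,3); next start ≥ 3 → (4,6); next start ≥ 6 → (6,9); next start ≥ 9 → (12,14); next start ≥ 14 → (17,18); next start ≥ 18 → (19,20).
Selected 6 classes.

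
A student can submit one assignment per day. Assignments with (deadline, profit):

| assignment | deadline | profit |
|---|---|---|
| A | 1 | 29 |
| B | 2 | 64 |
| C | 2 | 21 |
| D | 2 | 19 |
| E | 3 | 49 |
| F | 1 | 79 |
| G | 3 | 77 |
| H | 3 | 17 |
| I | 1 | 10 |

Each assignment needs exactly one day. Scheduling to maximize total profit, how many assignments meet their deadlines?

3

Profit order: F=79 G=77 B=64 E=49 A=29 C=21 D=19 H=17 I=10
Assign: F→slot 1, G→slot 3, B→slot 2, E skipped, A skipped, C skipped, D skipped, H skipped, I skipped.
Slots: [1:F] [2:B] [3:G]
3 of 9 scheduled.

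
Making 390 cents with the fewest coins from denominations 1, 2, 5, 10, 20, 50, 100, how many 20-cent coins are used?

2

Greedy: take as many of the largest coin as possible, then repeat with the remainder.
390 = 3×100 + 1×50 + 2×20
Count of 20: 2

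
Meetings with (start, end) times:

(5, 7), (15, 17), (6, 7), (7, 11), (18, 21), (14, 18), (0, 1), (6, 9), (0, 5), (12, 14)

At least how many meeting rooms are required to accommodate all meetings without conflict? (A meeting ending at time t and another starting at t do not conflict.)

The answer is the maximum number of intervals overlapping at any instant.
starts: [0, 0, 5, 6, 6, 7, 12, 14, 15, 18]
ends:   [1, 5, 7, 7, 9, 11, 14, 17, 18, 21]
s0→1 s0→2 e1→1 e5→0 s5→1 s6→2 s6→3  — peak 3.

3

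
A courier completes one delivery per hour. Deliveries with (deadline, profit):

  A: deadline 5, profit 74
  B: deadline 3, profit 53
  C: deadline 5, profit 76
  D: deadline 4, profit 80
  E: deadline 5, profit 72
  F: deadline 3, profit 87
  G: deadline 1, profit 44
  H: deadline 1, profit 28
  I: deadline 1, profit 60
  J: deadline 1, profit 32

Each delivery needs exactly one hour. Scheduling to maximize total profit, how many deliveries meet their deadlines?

5

Take jobs in profit order; each goes to the latest open slot no later than its deadline.
Profit order: F=87 D=80 C=76 A=74 E=72 I=60 B=53 G=44 J=32 H=28
Assign: F→slot 3, D→slot 4, C→slot 5, A→slot 2, E→slot 1, I skipped, B skipped, G skipped, J skipped, H skipped.
Slots: [1:E] [2:A] [3:F] [4:D] [5:C]
5 of 10 scheduled.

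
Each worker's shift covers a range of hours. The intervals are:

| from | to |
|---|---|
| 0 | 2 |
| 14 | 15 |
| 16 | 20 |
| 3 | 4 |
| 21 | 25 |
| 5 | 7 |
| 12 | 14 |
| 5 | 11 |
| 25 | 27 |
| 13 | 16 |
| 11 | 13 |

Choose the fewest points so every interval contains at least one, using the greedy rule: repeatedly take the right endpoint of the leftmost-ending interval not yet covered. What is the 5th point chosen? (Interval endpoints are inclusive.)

15

Process intervals by earliest right end; each time one isn't hit yet, stab at its right endpoint.
Sorted: [0,2] [3,4] [5,7] [5,11] [11,13] [12,14] [14,15] [13,16] [16,20] [21,25] [25,27]
{[0,2]} hit by 2; {[3,4]} hit by 4; {[5,7],[5,11]} hit by 7; {[11,13],[12,14]} hit by 13; {[14,15],[13,16]} hit by 15; {[16,20]} hit by 20; {[21,25],[25,27]} hit by 25.
Points: 2, 4, 7, 13, 15, 20, 25 (7 total).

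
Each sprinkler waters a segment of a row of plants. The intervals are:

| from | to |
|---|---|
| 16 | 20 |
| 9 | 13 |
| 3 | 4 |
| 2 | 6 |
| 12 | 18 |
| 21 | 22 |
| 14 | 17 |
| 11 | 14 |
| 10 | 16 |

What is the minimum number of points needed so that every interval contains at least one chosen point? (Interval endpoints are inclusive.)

4

Sort by right endpoint; whenever an interval is uncovered, place a point at its right end.
Sorted: [3,4] [2,6] [9,13] [11,14] [10,16] [14,17] [12,18] [16,20] [21,22]
{[3,4],[2,6]} hit by 4; {[9,13],[11,14],[10,16]} hit by 13; {[14,17],[12,18],[16,20]} hit by 17; {[21,22]} hit by 22.
Points: 4, 13, 17, 22 (4 total).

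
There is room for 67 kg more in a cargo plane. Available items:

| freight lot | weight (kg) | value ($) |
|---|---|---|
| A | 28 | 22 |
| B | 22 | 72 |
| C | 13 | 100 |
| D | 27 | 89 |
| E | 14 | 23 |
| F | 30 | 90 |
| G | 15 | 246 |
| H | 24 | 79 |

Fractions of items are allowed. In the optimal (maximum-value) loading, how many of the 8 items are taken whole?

Greedy by value/weight ratio, highest first.
Order: G (246/15=16.40) > C (100/13=7.69) > D (89/27=3.30) > H (79/24=3.29) > B (72/22=3.27) > F (90/30=3.00) > E (23/14=1.64) > A (22/28=0.79)
Fill: take G (15 @ 246) → take C (13 @ 100) → take D (27 @ 89) → take 12/24 of H → 39.50; 67/67 used.
3 item(s) taken whole; one partial (take 12/24 of H).

3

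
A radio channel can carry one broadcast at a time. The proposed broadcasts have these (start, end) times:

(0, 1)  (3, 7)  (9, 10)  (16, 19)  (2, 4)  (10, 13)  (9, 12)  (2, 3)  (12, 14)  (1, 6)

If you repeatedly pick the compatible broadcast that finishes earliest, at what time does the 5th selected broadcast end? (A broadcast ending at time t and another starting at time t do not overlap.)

Sort by end time and greedily take each interval whose start is ≥ the last chosen end.
Sorted by end: (0,1)  (2,3)  (2,4)  (1,6)  (3,7)  (9,10)  (9,12)  (10,13)  (12,14)  (16,19)
take (0,1); take (2,3); skip (1,6); take (3,7); take (9,10); skip (9,12); take (10,13); take (16,19).
Selected: (0,1) (2,3) (3,7) (9,10) (10,13) (16,19)

13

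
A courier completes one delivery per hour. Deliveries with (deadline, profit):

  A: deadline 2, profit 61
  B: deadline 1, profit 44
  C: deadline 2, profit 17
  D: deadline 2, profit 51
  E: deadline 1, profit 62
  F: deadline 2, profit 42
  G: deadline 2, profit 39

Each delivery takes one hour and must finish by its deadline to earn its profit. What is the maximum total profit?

123

By profit: E(d1,62), A(d2,61), D(d2,51), B(d1,44), F(d2,42), G(d2,39), C(d2,17)
E→slot 1; A→slot 2; D skipped; B skipped; F skipped; G skipped; C skipped.
Profit = 62 + 61 = 123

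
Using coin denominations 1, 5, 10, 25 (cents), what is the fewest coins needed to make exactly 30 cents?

30 − 1×25→5 − 1×5→0
Total coins = 1 + 1 = 2

2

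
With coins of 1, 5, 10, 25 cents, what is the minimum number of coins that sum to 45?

3

45 − 1×25→20 − 2×10→0
Total coins = 1 + 2 = 3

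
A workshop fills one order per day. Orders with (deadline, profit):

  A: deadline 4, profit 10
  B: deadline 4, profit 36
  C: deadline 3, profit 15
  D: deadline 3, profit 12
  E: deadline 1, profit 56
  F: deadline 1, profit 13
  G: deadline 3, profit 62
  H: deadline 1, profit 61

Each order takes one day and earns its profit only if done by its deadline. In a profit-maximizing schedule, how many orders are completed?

4

Profit order: G=62 H=61 E=56 B=36 C=15 F=13 D=12 A=10
Assign: G→slot 3, H→slot 1, E skipped, B→slot 4, C→slot 2, F skipped, D skipped, A skipped.
Slots: [1:H] [2:C] [3:G] [4:B]
4 of 8 scheduled.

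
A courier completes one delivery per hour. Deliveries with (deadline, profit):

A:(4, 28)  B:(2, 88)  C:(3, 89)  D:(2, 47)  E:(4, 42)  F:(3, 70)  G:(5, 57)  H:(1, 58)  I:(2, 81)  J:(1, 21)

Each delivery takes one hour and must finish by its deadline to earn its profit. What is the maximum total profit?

357

Profit order: C=89 B=88 I=81 F=70 H=58 G=57 D=47 E=42 A=28 J=21
Assign: C→slot 3, B→slot 2, I→slot 1, F skipped, H skipped, G→slot 5, D skipped, E→slot 4, A skipped, J skipped.
Slots: [1:I] [2:B] [3:C] [4:E] [5:G]
Profit = 81 + 88 + 89 + 42 + 57 = 357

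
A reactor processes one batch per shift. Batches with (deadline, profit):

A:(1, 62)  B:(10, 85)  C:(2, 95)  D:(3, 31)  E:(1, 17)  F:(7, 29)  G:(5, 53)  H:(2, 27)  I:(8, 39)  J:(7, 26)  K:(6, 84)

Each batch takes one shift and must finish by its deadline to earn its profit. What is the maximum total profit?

504

Profit order: C=95 B=85 K=84 A=62 G=53 I=39 D=31 F=29 H=27 J=26 E=17
Assign: C→slot 2, B→slot 10, K→slot 6, A→slot 1, G→slot 5, I→slot 8, D→slot 3, F→slot 7, H skipped, J→slot 4, E skipped.
Slots: [1:A] [2:C] [3:D] [4:J] [5:G] [6:K] [7:F] [8:I] [10:B]
Profit = 62 + 95 + 31 + 26 + 53 + 84 + 29 + 39 + 85 = 504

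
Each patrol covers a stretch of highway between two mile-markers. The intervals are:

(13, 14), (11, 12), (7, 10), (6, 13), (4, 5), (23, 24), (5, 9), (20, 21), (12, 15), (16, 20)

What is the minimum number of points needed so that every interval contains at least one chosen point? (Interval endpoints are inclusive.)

6

Sort by right endpoint; whenever an interval is uncovered, place a point at its right end.
By right end: [4,5]  [5,9]  [7,10]  [11,12]  [6,13]  [13,14]  [12,15]  [16,20]  [20,21]  [23,24]
[4,5] uncovered → point at 5; [7,10] uncovered → point at 10; [11,12] uncovered → point at 12; [13,14] uncovered → point at 14; [16,20] uncovered → point at 20; [23,24] uncovered → point at 24.
Points: 5, 10, 12, 14, 20, 24 (6 total).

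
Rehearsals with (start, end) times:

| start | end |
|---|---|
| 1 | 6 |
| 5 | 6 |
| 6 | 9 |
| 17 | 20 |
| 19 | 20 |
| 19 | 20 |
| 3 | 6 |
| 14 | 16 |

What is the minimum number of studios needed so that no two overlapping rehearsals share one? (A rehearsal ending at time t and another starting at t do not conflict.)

Events (time:±→running): 1:+→1 3:+→2 5:+→3 … peak 3.

3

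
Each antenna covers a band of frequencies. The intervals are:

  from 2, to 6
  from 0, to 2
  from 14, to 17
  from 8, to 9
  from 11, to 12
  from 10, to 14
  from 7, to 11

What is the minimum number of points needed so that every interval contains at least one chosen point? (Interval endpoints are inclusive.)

4

By right end: [0,2]  [2,6]  [8,9]  [7,11]  [11,12]  [10,14]  [14,17]
[0,2] uncovered → point at 2; [8,9] uncovered → point at 9; [11,12] uncovered → point at 12; [14,17] uncovered → point at 17.
Points: 2, 9, 12, 17 (4 total).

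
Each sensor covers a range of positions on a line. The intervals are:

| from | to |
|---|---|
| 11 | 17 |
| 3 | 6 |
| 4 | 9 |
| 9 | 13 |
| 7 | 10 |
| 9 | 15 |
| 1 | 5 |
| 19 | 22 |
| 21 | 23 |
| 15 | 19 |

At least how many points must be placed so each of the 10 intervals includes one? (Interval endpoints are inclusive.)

4

Process intervals by earliest right end; each time one isn't hit yet, stab at its right endpoint.
By right end: [1,5]  [3,6]  [4,9]  [7,10]  [9,13]  [9,15]  [11,17]  [15,19]  [19,22]  [21,23]
[1,5] uncovered → point at 5; [7,10] uncovered → point at 10; [11,17] uncovered → point at 17; [19,22] uncovered → point at 22.
Points: 5, 10, 17, 22 (4 total).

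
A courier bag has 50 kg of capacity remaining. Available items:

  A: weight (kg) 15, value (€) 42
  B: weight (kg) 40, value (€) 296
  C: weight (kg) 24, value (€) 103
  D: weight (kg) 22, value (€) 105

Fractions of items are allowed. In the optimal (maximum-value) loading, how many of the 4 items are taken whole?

1

Sort by value per unit weight and fill in that order.
Order: B (296/40=7.40) > D (105/22=4.77) > C (103/24=4.29) > A (42/15=2.80)
Fill: take B (40 @ 296) → take 10/22 of D → 47.73; 50/50 used.
1 item(s) taken whole; one partial (take 10/22 of D).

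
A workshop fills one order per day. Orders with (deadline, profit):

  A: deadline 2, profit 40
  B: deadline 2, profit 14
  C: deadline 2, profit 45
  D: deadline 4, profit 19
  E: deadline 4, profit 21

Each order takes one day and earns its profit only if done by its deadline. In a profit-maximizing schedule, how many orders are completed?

4

Sort by profit descending; place each in the latest free slot ≤ its deadline.
Profit order: C=45 A=40 E=21 D=19 B=14
Assign: C→slot 2, A→slot 1, E→slot 4, D→slot 3, B skipped.
Slots: [1:A] [2:C] [3:D] [4:E]
4 of 5 scheduled.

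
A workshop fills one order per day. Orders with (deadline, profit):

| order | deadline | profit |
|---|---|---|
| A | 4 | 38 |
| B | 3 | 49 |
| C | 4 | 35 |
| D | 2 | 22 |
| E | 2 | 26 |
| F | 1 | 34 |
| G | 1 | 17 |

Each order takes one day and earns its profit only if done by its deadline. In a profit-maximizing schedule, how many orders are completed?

Take jobs in profit order; each goes to the latest open slot no later than its deadline.
By profit: B(d3,49), A(d4,38), C(d4,35), F(d1,34), E(d2,26), D(d2,22), G(d1,17)
B→slot 3; A→slot 4; C→slot 2; F→slot 1; E skipped; D skipped; G skipped.
4 of 7 scheduled.

4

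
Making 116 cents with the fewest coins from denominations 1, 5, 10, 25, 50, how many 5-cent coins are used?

1

116 = 2×50 + 1×10 + 1×5 + 1×1
Count of 5: 1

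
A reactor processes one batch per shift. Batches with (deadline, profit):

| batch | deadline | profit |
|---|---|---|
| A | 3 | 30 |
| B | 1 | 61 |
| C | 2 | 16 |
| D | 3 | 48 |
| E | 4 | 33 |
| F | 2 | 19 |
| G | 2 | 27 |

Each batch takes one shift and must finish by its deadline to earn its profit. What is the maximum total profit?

172

By profit: B(d1,61), D(d3,48), E(d4,33), A(d3,30), G(d2,27), F(d2,19), C(d2,16)
B→slot 1; D→slot 3; E→slot 4; A→slot 2; G skipped; F skipped; C skipped.
Profit = 61 + 30 + 48 + 33 = 172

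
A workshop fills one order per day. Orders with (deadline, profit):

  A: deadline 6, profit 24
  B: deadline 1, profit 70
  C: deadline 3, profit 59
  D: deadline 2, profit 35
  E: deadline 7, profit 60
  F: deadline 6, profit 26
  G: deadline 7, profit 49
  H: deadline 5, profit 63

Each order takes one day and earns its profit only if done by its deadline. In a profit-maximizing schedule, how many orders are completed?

Take jobs in profit order; each goes to the latest open slot no later than its deadline.
Profit order: B=70 H=63 E=60 C=59 G=49 D=35 F=26 A=24
Assign: B→slot 1, H→slot 5, E→slot 7, C→slot 3, G→slot 6, D→slot 2, F→slot 4, A skipped.
Slots: [1:B] [2:D] [3:C] [4:F] [5:H] [6:G] [7:E]
7 of 8 scheduled.

7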